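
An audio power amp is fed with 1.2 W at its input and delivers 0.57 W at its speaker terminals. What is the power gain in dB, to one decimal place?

-3.2 dB

Power ratio → dB uses the 10·log₁₀ form:
10·log₁₀(0.57/1.2) = 10·log₁₀(0.4750) = -3.2 dB.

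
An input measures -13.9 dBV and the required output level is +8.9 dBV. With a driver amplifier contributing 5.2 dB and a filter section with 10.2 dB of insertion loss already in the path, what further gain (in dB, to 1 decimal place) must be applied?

27.8 dB

The required make-up gain is the shortfall in the dB sum.
G = +8.9 − (-13.9) − 5.2 + 10.2 = 27.8 dB.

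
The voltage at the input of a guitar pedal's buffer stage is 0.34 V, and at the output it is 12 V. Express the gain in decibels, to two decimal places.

30.95 dB

For a voltage ratio, dB = 20·log₁₀(V₂/V₁).
20·log₁₀(12/0.34) = 20·log₁₀(35.29) = 30.95 dB.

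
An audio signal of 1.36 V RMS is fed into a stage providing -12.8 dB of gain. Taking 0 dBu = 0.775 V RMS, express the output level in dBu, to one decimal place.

-7.9 dBu

Input level: 20·log₁₀(1.36/0.775) = 4.88 dBu.
Output: 4.88 − 12.8 = -7.9 dBu.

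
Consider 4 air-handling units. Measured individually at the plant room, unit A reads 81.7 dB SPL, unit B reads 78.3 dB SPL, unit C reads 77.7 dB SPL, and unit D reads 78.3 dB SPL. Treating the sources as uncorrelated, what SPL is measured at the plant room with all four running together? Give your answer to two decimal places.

85.34 dB SPL

Uncorrelated sources add in intensity (power), not in dB.
L_total = 10·log₁₀(10^(81.7/10) + 10^(78.3/10) + 10^(77.7/10) + 10^(78.3/10)) = 10·log₁₀(342000000) = 85.34 dB SPL.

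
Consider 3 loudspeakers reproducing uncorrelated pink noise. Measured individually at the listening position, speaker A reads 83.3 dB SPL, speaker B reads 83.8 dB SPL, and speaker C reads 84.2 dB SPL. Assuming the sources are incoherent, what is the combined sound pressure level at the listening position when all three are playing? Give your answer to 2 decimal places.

88.55 dB SPL

Add the sources as powers (linear), then convert back to dB:
L_total = 10·log₁₀(10^(83.3/10) + 10^(83.8/10) + 10^(84.2/10)) = 10·log₁₀(716700000) = 88.55 dB SPL.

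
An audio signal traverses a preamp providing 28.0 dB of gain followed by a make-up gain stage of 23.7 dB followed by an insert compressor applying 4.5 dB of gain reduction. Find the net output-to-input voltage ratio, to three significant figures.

229

Net gain = 28.0 + 23.7 + (−4.5) = 47.2 dB.
Voltage ratio = 10^(47.2/20) = 229.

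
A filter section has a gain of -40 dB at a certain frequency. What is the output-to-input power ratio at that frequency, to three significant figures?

Power ratio = 10^(dB/10).
10^(-40/10) = 10^(-4.000) = 0.000100.

0.000100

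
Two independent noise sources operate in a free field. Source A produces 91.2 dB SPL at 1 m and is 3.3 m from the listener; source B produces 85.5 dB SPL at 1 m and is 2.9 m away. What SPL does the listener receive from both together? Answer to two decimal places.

82.13 dB SPL

At the listener: L_A = 91.2 − 20·log₁₀(3.3) = 80.830 dB; L_B = 85.5 − 20·log₁₀(2.9) = 76.252 dB.
Combined: 10·log₁₀(10^(80.830/10)+10^(76.252/10)) = 82.13 dB SPL.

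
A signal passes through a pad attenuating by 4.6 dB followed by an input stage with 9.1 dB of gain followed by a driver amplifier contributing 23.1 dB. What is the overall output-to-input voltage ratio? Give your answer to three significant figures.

24.0

Net gain = (−4.6) + 9.1 + 23.1 = 27.6 dB.
Voltage ratio = 10^(27.6/20) = 24.0.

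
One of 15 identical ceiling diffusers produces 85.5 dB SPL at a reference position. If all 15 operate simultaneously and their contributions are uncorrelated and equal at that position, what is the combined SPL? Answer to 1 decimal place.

97.3 dB SPL

15 equal incoherent sources raise the level by 10·log₁₀(15) = 11.76 dB.
L_total = 85.5 + 11.76 = 97.3 dB SPL.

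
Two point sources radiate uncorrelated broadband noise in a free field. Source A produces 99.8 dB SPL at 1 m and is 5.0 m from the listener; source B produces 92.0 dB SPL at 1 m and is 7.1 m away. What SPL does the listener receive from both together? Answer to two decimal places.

86.16 dB SPL

At the listener: L_A = 99.8 − 20·log₁₀(5.0) = 85.821 dB; L_B = 92.0 − 20·log₁₀(7.1) = 74.975 dB.
Combined: 10·log₁₀(10^(85.821/10)+10^(74.975/10)) = 86.16 dB SPL.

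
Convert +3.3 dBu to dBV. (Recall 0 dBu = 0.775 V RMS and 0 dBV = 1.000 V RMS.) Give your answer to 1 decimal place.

The offset between the scales is 20·log₁₀(0.775/1.000) = −2.214 dB.
So dBV = +3.3 − 2.214 = +1.1 dBV.

+1.1 dBV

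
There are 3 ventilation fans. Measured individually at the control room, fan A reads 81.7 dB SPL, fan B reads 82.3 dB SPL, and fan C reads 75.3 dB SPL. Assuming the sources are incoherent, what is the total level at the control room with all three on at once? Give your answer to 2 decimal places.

Add the sources as powers (linear), then convert back to dB:
L_total = 10·log₁₀(10^(81.7/10) + 10^(82.3/10) + 10^(75.3/10)) = 10·log₁₀(351600000) = 85.46 dB SPL.

85.46 dB SPL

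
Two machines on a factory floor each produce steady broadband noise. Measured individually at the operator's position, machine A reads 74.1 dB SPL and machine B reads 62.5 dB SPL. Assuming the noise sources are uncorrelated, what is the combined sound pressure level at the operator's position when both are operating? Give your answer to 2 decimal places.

Uncorrelated sources add in intensity (power), not in dB.
L_total = 10·log₁₀(10^(74.1/10) + 10^(62.5/10)) = 10·log₁₀(27480000) = 74.39 dB SPL.

74.39 dB SPL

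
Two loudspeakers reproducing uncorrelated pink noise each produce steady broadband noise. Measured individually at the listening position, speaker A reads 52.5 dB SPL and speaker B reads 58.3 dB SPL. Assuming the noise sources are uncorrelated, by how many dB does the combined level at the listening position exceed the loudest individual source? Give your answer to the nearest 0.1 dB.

1.0 dB

Add the sources as powers (linear), then convert back to dB:
L_total = 10·log₁₀(10^(52.5/10) + 10^(58.3/10)) = 59.31 dB SPL.
Excess over the loudest (58.3 dB): 59.31 − 58.3 = 1.0 dB.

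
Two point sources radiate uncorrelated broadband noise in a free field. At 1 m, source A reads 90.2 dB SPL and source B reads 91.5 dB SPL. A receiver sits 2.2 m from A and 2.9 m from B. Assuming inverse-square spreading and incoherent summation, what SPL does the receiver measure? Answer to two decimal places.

At the listener: L_A = 90.2 − 20·log₁₀(2.2) = 83.352 dB; L_B = 91.5 − 20·log₁₀(2.9) = 82.252 dB.
Combined: 10·log₁₀(10^(83.352/10)+10^(82.252/10)) = 85.85 dB SPL.

85.85 dB SPL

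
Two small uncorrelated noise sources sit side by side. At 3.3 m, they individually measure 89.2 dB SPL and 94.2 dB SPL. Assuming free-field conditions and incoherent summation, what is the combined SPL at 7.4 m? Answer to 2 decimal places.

Combined at 3.3 m: 10·log₁₀(10^(89.2/10)+10^(94.2/10)) = 95.393 dB SPL.
Then apply −20·log₁₀(7.4/3.3) = -7.014 dB → 88.38 dB SPL.

88.38 dB SPL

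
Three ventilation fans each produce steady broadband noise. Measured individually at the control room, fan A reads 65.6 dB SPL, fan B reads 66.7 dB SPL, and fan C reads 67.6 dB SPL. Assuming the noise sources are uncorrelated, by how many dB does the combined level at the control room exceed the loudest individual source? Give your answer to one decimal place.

3.9 dB

Uncorrelated sources add in intensity (power), not in dB.
L_total = 10·log₁₀(10^(65.6/10) + 10^(66.7/10) + 10^(67.6/10)) = 71.48 dB SPL.
Excess over the loudest (67.6 dB): 71.48 − 67.6 = 3.9 dB.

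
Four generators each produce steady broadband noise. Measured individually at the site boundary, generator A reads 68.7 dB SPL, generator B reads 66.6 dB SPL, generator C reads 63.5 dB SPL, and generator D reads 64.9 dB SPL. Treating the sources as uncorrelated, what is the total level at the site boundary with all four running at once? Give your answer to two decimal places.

Incoherent sources sum as intensities:
L_total = 10·log₁₀(10^(68.7/10) + 10^(66.6/10) + 10^(63.5/10) + 10^(64.9/10)) = 10·log₁₀(17310000) = 72.38 dB SPL.

72.38 dB SPL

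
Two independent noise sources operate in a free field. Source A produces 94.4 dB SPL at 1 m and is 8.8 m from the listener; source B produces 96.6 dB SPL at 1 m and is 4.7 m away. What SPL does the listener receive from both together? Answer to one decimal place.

83.8 dB SPL

At the listener: L_A = 94.4 − 20·log₁₀(8.8) = 75.51 dB; L_B = 96.6 − 20·log₁₀(4.7) = 83.16 dB.
Combined: 10·log₁₀(10^(75.51/10)+10^(83.16/10)) = 83.8 dB SPL.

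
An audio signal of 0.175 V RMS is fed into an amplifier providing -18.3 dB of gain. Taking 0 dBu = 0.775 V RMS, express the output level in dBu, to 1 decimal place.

Input level: 20·log₁₀(0.175/0.775) = -12.93 dBu.
Output: -12.93 − 18.3 = -31.2 dBu.

-31.2 dBu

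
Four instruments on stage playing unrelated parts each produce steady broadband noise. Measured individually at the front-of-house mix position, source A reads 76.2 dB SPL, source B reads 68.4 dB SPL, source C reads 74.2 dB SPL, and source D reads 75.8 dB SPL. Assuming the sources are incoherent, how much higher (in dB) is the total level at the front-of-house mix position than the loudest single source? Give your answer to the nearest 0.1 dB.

4.3 dB

Uncorrelated sources add in intensity (power), not in dB.
L_total = 10·log₁₀(10^(76.2/10) + 10^(68.4/10) + 10^(74.2/10) + 10^(75.8/10)) = 80.53 dB SPL.
Excess over the loudest (76.2 dB): 80.53 − 76.2 = 4.3 dB.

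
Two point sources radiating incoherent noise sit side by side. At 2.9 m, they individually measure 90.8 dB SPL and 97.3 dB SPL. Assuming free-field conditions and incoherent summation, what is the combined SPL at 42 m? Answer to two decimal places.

Combined at 2.9 m: 10·log₁₀(10^(90.8/10)+10^(97.3/10)) = 98.177 dB SPL.
Then apply −20·log₁₀(42/2.9) = -23.217 dB → 74.96 dB SPL.

74.96 dB SPL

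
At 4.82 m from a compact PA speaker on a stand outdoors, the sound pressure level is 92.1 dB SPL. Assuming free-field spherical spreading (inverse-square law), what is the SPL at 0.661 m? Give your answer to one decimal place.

109.4 dB SPL

Inverse-square spreading gives ΔL = −20·log₁₀(d₂/d₁).
ΔL = −20·log₁₀(0.661/4.82) = 17.26 dB, so L₂ = 92.1 + (17.26) = 109.4 dB SPL.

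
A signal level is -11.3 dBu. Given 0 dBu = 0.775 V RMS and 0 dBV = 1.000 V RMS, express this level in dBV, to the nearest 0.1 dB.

The offset between the scales is 20·log₁₀(0.775/1.000) = −2.214 dB.
So dBV = -11.3 − 2.214 = -13.5 dBV.

-13.5 dBV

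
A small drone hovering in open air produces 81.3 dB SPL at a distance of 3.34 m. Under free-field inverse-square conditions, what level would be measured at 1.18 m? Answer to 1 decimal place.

Free-field point source: level drops by 20·log₁₀ of the distance ratio.
ΔL = −20·log₁₀(1.18/3.34) = 9.04 dB, so L₂ = 81.3 + (9.04) = 90.3 dB SPL.

90.3 dB SPL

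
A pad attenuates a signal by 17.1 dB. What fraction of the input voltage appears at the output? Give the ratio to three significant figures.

Voltage ratio = 10^(dB/20).
10^(-17.1/20) = 10^(-0.8550) = 0.140.

0.140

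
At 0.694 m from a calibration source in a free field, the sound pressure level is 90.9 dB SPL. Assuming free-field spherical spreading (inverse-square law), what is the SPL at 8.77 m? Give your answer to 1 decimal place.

68.9 dB SPL

Inverse-square spreading gives ΔL = −20·log₁₀(d₂/d₁).
ΔL = −20·log₁₀(8.77/0.694) = -22.03 dB, so L₂ = 90.9 + (-22.03) = 68.9 dB SPL.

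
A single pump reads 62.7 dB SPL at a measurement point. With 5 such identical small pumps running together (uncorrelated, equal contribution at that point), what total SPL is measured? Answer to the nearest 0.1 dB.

69.7 dB SPL

5 equal incoherent sources raise the level by 10·log₁₀(5) = 6.99 dB.
L_total = 62.7 + 6.99 = 69.7 dB SPL.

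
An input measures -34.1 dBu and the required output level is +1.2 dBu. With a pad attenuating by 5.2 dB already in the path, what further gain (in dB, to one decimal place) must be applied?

40.5 dB

The required make-up gain is the shortfall in the dB sum.
G = +1.2 − (-34.1) + 5.2 = 40.5 dB.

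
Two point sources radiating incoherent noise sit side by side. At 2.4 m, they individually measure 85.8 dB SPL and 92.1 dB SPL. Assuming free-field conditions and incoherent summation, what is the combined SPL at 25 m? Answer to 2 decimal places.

72.66 dB SPL

Combined at 2.4 m: 10·log₁₀(10^(85.8/10)+10^(92.1/10)) = 93.015 dB SPL.
Then apply −20·log₁₀(25/2.4) = -20.355 dB → 72.66 dB SPL.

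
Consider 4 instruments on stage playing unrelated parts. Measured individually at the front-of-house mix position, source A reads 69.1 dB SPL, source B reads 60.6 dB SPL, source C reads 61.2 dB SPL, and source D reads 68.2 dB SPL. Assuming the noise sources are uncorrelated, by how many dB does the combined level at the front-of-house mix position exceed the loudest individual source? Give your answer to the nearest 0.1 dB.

Uncorrelated sources add in intensity (power), not in dB.
L_total = 10·log₁₀(10^(69.1/10) + 10^(60.6/10) + 10^(61.2/10) + 10^(68.2/10)) = 72.36 dB SPL.
Excess over the loudest (69.1 dB): 72.36 − 69.1 = 3.3 dB.

3.3 dB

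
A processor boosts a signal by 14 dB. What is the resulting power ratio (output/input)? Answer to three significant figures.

Power ratio = 10^(dB/10).
10^(14/10) = 10^(1.400) = 25.1.

25.1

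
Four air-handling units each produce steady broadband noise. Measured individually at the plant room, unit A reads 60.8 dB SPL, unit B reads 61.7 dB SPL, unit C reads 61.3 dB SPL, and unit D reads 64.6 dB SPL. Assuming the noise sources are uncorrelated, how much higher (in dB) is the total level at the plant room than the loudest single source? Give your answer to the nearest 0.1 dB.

3.8 dB

Add the sources as powers (linear), then convert back to dB:
L_total = 10·log₁₀(10^(60.8/10) + 10^(61.7/10) + 10^(61.3/10) + 10^(64.6/10)) = 68.40 dB SPL.
Excess over the loudest (64.6 dB): 68.40 − 64.6 = 3.8 dB.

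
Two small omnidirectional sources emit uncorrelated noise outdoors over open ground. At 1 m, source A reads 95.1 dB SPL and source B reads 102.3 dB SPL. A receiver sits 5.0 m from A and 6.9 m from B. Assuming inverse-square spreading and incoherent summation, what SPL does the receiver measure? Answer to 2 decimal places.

At the listener: L_A = 95.1 − 20·log₁₀(5.0) = 81.121 dB; L_B = 102.3 − 20·log₁₀(6.9) = 85.523 dB.
Combined: 10·log₁₀(10^(81.121/10)+10^(85.523/10)) = 86.87 dB SPL.

86.87 dB SPL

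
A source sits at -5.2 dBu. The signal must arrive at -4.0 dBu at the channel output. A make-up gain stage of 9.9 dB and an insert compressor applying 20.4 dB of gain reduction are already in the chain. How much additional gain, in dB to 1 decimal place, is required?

The required make-up gain is the shortfall in the dB sum.
G = -4.0 − (-5.2) − 9.9 + 20.4 = 11.7 dB.

11.7 dB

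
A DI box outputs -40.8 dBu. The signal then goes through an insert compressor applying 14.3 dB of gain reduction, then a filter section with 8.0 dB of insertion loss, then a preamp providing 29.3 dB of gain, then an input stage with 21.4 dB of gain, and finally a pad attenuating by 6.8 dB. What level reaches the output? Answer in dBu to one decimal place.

-19.2 dBu

In dB, series stages simply add:
-40.8 − 14.3 − 8.0 + 29.3 + 21.4 − 6.8 = -19.2 dBu.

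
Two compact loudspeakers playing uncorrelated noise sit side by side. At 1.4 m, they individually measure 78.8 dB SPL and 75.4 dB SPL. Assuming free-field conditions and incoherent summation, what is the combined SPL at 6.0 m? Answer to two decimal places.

Combined at 1.4 m: 10·log₁₀(10^(78.8/10)+10^(75.4/10)) = 80.435 dB SPL.
Then apply −20·log₁₀(6.0/1.4) = -12.640 dB → 67.79 dB SPL.

67.79 dB SPL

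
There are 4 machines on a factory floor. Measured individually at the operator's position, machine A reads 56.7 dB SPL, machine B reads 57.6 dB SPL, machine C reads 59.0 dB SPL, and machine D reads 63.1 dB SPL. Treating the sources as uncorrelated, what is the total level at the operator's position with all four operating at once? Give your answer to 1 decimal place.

Incoherent sources sum as intensities:
L_total = 10·log₁₀(10^(56.7/10) + 10^(57.6/10) + 10^(59.0/10) + 10^(63.1/10)) = 10·log₁₀(3879000) = 65.9 dB SPL.

65.9 dB SPL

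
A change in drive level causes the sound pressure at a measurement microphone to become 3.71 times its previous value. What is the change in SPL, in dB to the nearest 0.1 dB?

11.4 dB

Sound pressure is an amplitude quantity: ΔL = 20·log₁₀(p₂/p₁).
20·log₁₀(3.71) = 11.4 dB.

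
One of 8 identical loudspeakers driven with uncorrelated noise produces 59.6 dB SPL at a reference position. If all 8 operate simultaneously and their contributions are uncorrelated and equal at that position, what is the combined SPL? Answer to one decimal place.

68.6 dB SPL

8 equal incoherent sources raise the level by 10·log₁₀(8) = 9.03 dB.
L_total = 59.6 + 9.03 = 68.6 dB SPL.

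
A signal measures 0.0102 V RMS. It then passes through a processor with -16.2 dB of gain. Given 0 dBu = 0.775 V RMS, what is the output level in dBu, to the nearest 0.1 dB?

-53.8 dBu

Input level: 20·log₁₀(0.0102/0.775) = -37.61 dBu.
Output: -37.61 − 16.2 = -53.8 dBu.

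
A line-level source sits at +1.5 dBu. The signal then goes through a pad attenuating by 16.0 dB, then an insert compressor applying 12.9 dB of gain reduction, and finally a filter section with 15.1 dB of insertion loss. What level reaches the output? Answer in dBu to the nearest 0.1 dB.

-42.5 dBu

In dB, series stages simply add:
+1.5 − 16.0 − 12.9 − 15.1 = -42.5 dBu.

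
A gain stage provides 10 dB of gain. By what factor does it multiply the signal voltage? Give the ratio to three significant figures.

Voltage ratio = 10^(dB/20).
10^(10/20) = 10^(0.5000) = 3.16.

3.16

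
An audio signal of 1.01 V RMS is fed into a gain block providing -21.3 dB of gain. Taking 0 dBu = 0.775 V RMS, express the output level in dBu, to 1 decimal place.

-19.0 dBu

Input level: 20·log₁₀(1.01/0.775) = 2.30 dBu.
Output: 2.30 − 21.3 = -19.0 dBu.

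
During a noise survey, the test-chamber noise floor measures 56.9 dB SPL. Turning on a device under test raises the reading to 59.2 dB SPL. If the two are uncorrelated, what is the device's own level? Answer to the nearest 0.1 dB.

Background correction is a power subtraction:
L_src = 10·log₁₀(10^(59.2/10) − 10^(56.9/10)) = 10·log₁₀(342000) = 55.3 dB SPL.

55.3 dB SPL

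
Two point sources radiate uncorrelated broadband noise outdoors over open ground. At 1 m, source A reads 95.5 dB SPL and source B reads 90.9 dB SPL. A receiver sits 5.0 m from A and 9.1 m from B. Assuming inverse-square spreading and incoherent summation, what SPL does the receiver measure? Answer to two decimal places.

81.95 dB SPL

At the listener: L_A = 95.5 − 20·log₁₀(5.0) = 81.521 dB; L_B = 90.9 − 20·log₁₀(9.1) = 71.719 dB.
Combined: 10·log₁₀(10^(81.521/10)+10^(71.719/10)) = 81.95 dB SPL.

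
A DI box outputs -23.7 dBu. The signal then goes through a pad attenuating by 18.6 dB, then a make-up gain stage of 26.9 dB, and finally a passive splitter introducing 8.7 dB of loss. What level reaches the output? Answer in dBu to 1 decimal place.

-24.1 dBu

Cascaded gains and losses add directly in dB.
-23.7 − 18.6 + 26.9 − 8.7 = -24.1 dBu.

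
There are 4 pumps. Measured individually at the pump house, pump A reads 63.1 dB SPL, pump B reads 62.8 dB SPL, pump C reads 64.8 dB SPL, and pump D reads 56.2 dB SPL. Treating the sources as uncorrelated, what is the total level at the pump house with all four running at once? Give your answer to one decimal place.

Incoherent sources sum as intensities:
L_total = 10·log₁₀(10^(63.1/10) + 10^(62.8/10) + 10^(64.8/10) + 10^(56.2/10)) = 10·log₁₀(7384000) = 68.7 dB SPL.

68.7 dB SPL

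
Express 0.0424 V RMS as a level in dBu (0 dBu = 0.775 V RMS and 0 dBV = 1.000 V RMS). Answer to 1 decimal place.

dBu = 20·log₁₀(V / 0.775 V).
20·log₁₀(0.0424/0.775) = -25.2 dBu.

-25.2 dBu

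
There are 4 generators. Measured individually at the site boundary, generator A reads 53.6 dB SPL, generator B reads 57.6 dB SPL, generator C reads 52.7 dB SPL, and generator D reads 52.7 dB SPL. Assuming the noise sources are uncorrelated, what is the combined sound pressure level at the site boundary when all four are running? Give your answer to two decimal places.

60.71 dB SPL

Incoherent sources sum as intensities:
L_total = 10·log₁₀(10^(53.6/10) + 10^(57.6/10) + 10^(52.7/10) + 10^(52.7/10)) = 10·log₁₀(1177000) = 60.71 dB SPL.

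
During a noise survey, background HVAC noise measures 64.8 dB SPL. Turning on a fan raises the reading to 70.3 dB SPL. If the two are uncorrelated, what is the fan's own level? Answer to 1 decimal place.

68.9 dB SPL

Subtract intensities: L_src = 10·log₁₀(10^(L_total/10) − 10^(L_bg/10)).
L_src = 10·log₁₀(10^(70.3/10) − 10^(64.8/10)) = 10·log₁₀(7695000) = 68.9 dB SPL.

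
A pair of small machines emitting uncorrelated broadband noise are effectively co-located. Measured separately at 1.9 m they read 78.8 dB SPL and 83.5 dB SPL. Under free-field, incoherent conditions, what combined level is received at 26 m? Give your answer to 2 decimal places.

62.04 dB SPL

Combined at 1.9 m: 10·log₁₀(10^(78.8/10)+10^(83.5/10)) = 84.767 dB SPL.
Then apply −20·log₁₀(26/1.9) = -22.724 dB → 62.04 dB SPL.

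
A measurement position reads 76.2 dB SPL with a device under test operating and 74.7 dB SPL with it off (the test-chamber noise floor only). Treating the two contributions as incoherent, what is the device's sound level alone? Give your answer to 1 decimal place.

Subtract intensities: L_src = 10·log₁₀(10^(L_total/10) − 10^(L_bg/10)).
L_src = 10·log₁₀(10^(76.2/10) − 10^(74.7/10)) = 10·log₁₀(12170000) = 70.9 dB SPL.

70.9 dB SPL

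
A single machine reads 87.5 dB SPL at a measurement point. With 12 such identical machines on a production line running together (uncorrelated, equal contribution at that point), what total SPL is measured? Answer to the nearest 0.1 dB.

98.3 dB SPL

12 equal incoherent sources raise the level by 10·log₁₀(12) = 10.79 dB.
L_total = 87.5 + 10.79 = 98.3 dB SPL.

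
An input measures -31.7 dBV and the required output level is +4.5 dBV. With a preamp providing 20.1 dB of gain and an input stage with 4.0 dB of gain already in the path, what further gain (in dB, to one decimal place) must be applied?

12.1 dB

The required make-up gain is the shortfall in the dB sum.
G = +4.5 − (-31.7) − 20.1 − 4.0 = 12.1 dB.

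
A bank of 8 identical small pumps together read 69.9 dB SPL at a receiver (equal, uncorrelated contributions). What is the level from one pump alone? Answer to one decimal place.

8 equal incoherent sources add 10·log₁₀(8) = 9.03 dB over one source.
L_one = 69.9 − 9.03 = 60.9 dB SPL.

60.9 dB SPL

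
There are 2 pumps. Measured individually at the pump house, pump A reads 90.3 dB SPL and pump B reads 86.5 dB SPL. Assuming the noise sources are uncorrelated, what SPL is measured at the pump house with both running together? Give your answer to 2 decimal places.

91.81 dB SPL

Incoherent sources sum as intensities:
L_total = 10·log₁₀(10^(90.3/10) + 10^(86.5/10)) = 10·log₁₀(1518000000) = 91.81 dB SPL.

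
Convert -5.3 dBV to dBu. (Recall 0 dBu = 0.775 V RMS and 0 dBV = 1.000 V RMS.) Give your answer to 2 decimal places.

-3.09 dBu

The offset between the scales is 20·log₁₀(0.775/1.000) = −2.214 dB.
So dBu = -5.3 + 2.214 = -3.09 dBu.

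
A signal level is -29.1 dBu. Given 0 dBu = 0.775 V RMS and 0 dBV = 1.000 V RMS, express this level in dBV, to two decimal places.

The offset between the scales is 20·log₁₀(0.775/1.000) = −2.214 dB.
So dBV = -29.1 − 2.214 = -31.31 dBV.

-31.31 dBV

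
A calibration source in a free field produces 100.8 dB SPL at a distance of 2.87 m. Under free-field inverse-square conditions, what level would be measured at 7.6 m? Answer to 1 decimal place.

92.3 dB SPL

For a point source in a free field, ΔL = −20·log₁₀(d₂/d₁).
ΔL = −20·log₁₀(7.6/2.87) = -8.46 dB, so L₂ = 100.8 + (-8.46) = 92.3 dB SPL.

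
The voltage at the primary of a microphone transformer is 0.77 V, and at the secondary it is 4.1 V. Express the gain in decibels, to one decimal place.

14.5 dB

For a voltage ratio, dB = 20·log₁₀(V₂/V₁).
20·log₁₀(4.1/0.77) = 20·log₁₀(5.325) = 14.5 dB.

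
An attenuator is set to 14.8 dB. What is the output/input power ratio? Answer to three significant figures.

Power ratio = 10^(dB/10).
10^(-14.8/10) = 10^(-1.480) = 0.0331.

0.0331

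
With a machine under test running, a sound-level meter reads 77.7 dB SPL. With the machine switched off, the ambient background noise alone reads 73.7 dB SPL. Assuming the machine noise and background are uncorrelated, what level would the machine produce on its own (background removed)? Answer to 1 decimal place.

75.5 dB SPL

Subtract intensities: L_src = 10·log₁₀(10^(L_total/10) − 10^(L_bg/10)).
L_src = 10·log₁₀(10^(77.7/10) − 10^(73.7/10)) = 10·log₁₀(35440000) = 75.5 dB SPL.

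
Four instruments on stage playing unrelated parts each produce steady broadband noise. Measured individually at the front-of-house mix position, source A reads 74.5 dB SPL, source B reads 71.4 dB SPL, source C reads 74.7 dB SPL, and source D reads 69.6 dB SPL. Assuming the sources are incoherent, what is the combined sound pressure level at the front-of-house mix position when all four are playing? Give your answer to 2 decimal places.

79.06 dB SPL

Incoherent sources sum as intensities:
L_total = 10·log₁₀(10^(74.5/10) + 10^(71.4/10) + 10^(74.7/10) + 10^(69.6/10)) = 10·log₁₀(80620000) = 79.06 dB SPL.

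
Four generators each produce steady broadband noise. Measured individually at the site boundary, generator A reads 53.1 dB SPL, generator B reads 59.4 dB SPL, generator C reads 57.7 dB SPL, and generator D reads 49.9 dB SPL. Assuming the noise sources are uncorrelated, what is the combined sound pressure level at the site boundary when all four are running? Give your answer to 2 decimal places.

62.46 dB SPL

Incoherent sources sum as intensities:
L_total = 10·log₁₀(10^(53.1/10) + 10^(59.4/10) + 10^(57.7/10) + 10^(49.9/10)) = 10·log₁₀(1762000) = 62.46 dB SPL.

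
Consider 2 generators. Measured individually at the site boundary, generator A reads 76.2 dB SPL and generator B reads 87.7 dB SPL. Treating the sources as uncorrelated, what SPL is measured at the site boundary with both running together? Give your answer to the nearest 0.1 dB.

88.0 dB SPL

Incoherent sources sum as intensities:
L_total = 10·log₁₀(10^(76.2/10) + 10^(87.7/10)) = 10·log₁₀(630500000) = 88.0 dB SPL.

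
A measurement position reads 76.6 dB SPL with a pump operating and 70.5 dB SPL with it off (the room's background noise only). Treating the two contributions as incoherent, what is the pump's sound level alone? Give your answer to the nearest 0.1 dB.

Remove the background by subtracting linear intensities:
L_src = 10·log₁₀(10^(76.6/10) − 10^(70.5/10)) = 10·log₁₀(34490000) = 75.4 dB SPL.

75.4 dB SPL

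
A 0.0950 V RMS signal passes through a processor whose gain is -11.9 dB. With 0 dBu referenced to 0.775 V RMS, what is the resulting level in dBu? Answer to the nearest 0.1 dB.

Input level: 20·log₁₀(0.0950/0.775) = -18.23 dBu.
Output: -18.23 − 11.9 = -30.1 dBu.

-30.1 dBu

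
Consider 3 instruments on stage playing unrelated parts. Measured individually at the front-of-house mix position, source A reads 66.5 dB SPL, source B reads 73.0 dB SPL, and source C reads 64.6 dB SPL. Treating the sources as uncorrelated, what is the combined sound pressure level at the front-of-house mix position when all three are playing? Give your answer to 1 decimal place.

74.4 dB SPL

Incoherent sources sum as intensities:
L_total = 10·log₁₀(10^(66.5/10) + 10^(73.0/10) + 10^(64.6/10)) = 10·log₁₀(27300000) = 74.4 dB SPL.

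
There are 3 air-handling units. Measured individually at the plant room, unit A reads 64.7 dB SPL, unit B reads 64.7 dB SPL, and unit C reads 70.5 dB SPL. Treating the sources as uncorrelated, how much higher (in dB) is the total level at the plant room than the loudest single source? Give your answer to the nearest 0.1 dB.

1.8 dB

Uncorrelated sources add in intensity (power), not in dB.
L_total = 10·log₁₀(10^(64.7/10) + 10^(64.7/10) + 10^(70.5/10)) = 72.34 dB SPL.
Excess over the loudest (70.5 dB): 72.34 − 70.5 = 1.8 dB.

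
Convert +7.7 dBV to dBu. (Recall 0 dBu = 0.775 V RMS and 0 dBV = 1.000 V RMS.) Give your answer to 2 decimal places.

+9.91 dBu

The offset between the scales is 20·log₁₀(0.775/1.000) = −2.214 dB.
So dBu = +7.7 + 2.214 = +9.91 dBu.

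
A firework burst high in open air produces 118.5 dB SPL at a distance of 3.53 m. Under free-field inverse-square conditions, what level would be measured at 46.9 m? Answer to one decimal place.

For a point source in a free field, ΔL = −20·log₁₀(d₂/d₁).
ΔL = −20·log₁₀(46.9/3.53) = -22.47 dB, so L₂ = 118.5 + (-22.47) = 96.0 dB SPL.

96.0 dB SPL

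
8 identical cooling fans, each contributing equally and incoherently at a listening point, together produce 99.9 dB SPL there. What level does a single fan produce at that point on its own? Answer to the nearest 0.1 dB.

90.9 dB SPL

8 equal incoherent sources add 10·log₁₀(8) = 9.03 dB over one source.
L_one = 99.9 − 9.03 = 90.9 dB SPL.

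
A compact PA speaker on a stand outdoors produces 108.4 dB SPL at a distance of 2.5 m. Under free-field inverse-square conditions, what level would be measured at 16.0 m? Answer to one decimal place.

Free-field point source: level drops by 20·log₁₀ of the distance ratio.
ΔL = −20·log₁₀(16.0/2.5) = -16.12 dB, so L₂ = 108.4 + (-16.12) = 92.3 dB SPL.

92.3 dB SPL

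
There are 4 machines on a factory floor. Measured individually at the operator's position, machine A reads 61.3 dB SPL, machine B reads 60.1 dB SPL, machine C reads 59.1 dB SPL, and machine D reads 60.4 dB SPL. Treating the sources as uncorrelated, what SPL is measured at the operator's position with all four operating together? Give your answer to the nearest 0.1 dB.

Add the sources as powers (linear), then convert back to dB:
L_total = 10·log₁₀(10^(61.3/10) + 10^(60.1/10) + 10^(59.1/10) + 10^(60.4/10)) = 10·log₁₀(4282000) = 66.3 dB SPL.

66.3 dB SPL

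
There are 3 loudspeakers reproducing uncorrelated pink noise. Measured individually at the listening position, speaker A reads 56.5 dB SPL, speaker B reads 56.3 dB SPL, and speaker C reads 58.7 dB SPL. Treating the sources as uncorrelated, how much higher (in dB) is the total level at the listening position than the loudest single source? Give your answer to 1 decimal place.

3.4 dB

Uncorrelated sources add in intensity (power), not in dB.
L_total = 10·log₁₀(10^(56.5/10) + 10^(56.3/10) + 10^(58.7/10)) = 62.08 dB SPL.
Excess over the loudest (58.7 dB): 62.08 − 58.7 = 3.4 dB.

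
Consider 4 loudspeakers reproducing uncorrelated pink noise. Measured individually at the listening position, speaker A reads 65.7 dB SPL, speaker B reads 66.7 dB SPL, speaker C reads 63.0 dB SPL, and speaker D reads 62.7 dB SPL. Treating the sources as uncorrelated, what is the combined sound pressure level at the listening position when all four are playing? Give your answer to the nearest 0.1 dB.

Incoherent sources sum as intensities:
L_total = 10·log₁₀(10^(65.7/10) + 10^(66.7/10) + 10^(63.0/10) + 10^(62.7/10)) = 10·log₁₀(12250000) = 70.9 dB SPL.

70.9 dB SPL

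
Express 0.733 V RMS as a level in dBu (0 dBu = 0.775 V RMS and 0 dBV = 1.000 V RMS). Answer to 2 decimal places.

dBu = 20·log₁₀(V / 0.775 V).
20·log₁₀(0.733/0.775) = -0.48 dBu.

-0.48 dBu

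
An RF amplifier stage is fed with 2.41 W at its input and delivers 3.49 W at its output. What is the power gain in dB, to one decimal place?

1.6 dB

For a power ratio, dB = 10·log₁₀(P₂/P₁).
10·log₁₀(3.49/2.41) = 10·log₁₀(1.448) = 1.6 dB.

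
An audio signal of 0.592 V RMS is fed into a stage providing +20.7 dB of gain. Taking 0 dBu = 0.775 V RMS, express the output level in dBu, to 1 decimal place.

+18.4 dBu

Input level: 20·log₁₀(0.592/0.775) = -2.34 dBu.
Output: -2.34 + 20.7 = +18.4 dBu.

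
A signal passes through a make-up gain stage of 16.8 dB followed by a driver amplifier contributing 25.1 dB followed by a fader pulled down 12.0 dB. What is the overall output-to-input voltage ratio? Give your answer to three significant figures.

Net gain = 16.8 + 25.1 + (−12.0) = 29.9 dB.
Voltage ratio = 10^(29.9/20) = 31.3.

31.3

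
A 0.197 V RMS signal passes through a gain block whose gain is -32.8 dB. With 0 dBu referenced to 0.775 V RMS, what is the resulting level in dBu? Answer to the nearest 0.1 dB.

-44.7 dBu

Input level: 20·log₁₀(0.197/0.775) = -11.90 dBu.
Output: -11.90 − 32.8 = -44.7 dBu.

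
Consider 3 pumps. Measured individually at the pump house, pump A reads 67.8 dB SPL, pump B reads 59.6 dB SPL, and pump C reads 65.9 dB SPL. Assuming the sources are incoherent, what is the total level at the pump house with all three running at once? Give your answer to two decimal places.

70.35 dB SPL

Incoherent sources sum as intensities:
L_total = 10·log₁₀(10^(67.8/10) + 10^(59.6/10) + 10^(65.9/10)) = 10·log₁₀(10830000) = 70.35 dB SPL.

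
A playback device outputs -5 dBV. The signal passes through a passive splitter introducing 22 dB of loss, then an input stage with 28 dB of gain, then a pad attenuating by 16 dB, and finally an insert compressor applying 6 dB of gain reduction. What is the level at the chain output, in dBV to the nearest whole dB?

-21 dBV

Gain stages sum in dB:
-5 − 22 + 28 − 16 − 6 = -21 dBV.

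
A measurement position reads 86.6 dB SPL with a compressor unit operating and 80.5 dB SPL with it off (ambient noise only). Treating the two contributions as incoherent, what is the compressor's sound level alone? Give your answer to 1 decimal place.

85.4 dB SPL

Background correction is a power subtraction:
L_src = 10·log₁₀(10^(86.6/10) − 10^(80.5/10)) = 10·log₁₀(344900000) = 85.4 dB SPL.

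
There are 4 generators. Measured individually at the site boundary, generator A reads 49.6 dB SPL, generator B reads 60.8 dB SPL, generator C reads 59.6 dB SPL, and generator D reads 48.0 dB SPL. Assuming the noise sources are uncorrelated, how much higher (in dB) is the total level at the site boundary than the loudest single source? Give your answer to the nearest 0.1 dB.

2.8 dB

Add the sources as powers (linear), then convert back to dB:
L_total = 10·log₁₀(10^(49.6/10) + 10^(60.8/10) + 10^(59.6/10) + 10^(48.0/10)) = 63.56 dB SPL.
Excess over the loudest (60.8 dB): 63.56 − 60.8 = 2.8 dB.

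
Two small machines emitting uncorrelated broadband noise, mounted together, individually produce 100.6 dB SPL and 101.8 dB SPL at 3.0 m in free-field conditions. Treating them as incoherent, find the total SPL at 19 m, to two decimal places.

Combined at 3.0 m: 10·log₁₀(10^(100.6/10)+10^(101.8/10)) = 104.252 dB SPL.
Then apply −20·log₁₀(19/3.0) = -16.033 dB → 88.22 dB SPL.

88.22 dB SPL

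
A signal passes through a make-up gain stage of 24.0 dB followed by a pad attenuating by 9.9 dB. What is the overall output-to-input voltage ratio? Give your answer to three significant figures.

Net gain = 24.0 + (−9.9) = 14.1 dB.
Voltage ratio = 10^(14.1/20) = 5.07.

5.07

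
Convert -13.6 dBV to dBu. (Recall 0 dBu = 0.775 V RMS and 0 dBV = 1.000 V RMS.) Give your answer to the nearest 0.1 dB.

The offset between the scales is 20·log₁₀(0.775/1.000) = −2.214 dB.
So dBu = -13.6 + 2.214 = -11.4 dBu.

-11.4 dBu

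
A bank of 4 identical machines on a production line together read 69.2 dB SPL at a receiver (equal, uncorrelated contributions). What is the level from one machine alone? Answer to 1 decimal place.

63.2 dB SPL

4 equal incoherent sources add 10·log₁₀(4) = 6.02 dB over one source.
L_one = 69.2 − 6.02 = 63.2 dB SPL.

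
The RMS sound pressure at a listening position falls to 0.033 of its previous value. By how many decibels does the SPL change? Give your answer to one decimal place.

SPL change from a pressure ratio uses the 20·log₁₀ form:
20·log₁₀(0.033) = -29.6 dB.

-29.6 dB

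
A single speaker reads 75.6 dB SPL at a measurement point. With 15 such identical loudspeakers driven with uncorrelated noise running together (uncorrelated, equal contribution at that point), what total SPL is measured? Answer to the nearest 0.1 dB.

15 equal incoherent sources raise the level by 10·log₁₀(15) = 11.76 dB.
L_total = 75.6 + 11.76 = 87.4 dB SPL.

87.4 dB SPL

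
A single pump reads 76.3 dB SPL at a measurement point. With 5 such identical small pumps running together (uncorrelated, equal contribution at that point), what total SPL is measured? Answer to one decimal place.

83.3 dB SPL

5 equal incoherent sources raise the level by 10·log₁₀(5) = 6.99 dB.
L_total = 76.3 + 6.99 = 83.3 dB SPL.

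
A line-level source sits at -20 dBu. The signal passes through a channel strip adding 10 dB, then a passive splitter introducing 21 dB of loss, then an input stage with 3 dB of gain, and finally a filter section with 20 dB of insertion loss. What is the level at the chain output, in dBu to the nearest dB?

-48 dBu

Cascaded gains and losses add directly in dB.
-20 + 10 − 21 + 3 − 20 = -48 dBu.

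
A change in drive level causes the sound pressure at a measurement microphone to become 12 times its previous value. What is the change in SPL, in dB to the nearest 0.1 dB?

21.6 dB

SPL change from a pressure ratio uses the 20·log₁₀ form:
20·log₁₀(12) = 21.6 dB.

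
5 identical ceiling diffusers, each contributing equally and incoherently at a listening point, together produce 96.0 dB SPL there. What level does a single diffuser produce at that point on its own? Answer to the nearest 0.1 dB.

89.0 dB SPL

5 equal incoherent sources add 10·log₁₀(5) = 6.99 dB over one source.
L_one = 96.0 − 6.99 = 89.0 dB SPL.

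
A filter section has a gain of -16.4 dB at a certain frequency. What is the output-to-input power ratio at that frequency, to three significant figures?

0.0229

Power ratio = 10^(dB/10).
10^(-16.4/10) = 10^(-1.640) = 0.0229.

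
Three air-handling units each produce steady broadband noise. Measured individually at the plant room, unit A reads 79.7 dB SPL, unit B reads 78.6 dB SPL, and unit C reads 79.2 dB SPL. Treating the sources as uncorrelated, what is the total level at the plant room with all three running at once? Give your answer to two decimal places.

Incoherent sources sum as intensities:
L_total = 10·log₁₀(10^(79.7/10) + 10^(78.6/10) + 10^(79.2/10)) = 10·log₁₀(248900000) = 83.96 dB SPL.

83.96 dB SPL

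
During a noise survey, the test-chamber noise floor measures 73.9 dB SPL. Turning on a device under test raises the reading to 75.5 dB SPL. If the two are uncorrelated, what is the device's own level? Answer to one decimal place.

70.4 dB SPL

Background correction is a power subtraction:
L_src = 10·log₁₀(10^(75.5/10) − 10^(73.9/10)) = 10·log₁₀(10930000) = 70.4 dB SPL.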